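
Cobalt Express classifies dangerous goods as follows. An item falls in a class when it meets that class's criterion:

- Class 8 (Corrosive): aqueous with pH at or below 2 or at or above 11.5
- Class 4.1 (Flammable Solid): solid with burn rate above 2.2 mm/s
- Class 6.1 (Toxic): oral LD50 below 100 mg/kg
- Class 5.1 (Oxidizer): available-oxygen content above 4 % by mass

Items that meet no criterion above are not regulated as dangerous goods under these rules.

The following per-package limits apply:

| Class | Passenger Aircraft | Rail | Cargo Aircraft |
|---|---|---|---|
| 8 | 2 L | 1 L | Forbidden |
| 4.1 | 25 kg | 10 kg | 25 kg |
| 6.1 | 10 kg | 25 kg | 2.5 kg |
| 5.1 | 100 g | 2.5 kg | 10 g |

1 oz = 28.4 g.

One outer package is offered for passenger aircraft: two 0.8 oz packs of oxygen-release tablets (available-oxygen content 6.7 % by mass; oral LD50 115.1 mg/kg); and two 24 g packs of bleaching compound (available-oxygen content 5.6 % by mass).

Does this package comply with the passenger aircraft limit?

Yes

With available-oxygen content 6.7 % by mass (> 4 % by mass), the oxygen-release tablets fall in Class 5.1.
With available-oxygen content 5.6 % by mass (> 4 % by mass), the bleaching compound falls in Class 5.1.
Total Class 5.1: (two 0.8 oz packs = 45.44 g) + (two 24 g packs = 48 g) = 93.44 g.
93.44 g ≤ 100 g (passenger aircraft limit, Class 5.1) — within limit.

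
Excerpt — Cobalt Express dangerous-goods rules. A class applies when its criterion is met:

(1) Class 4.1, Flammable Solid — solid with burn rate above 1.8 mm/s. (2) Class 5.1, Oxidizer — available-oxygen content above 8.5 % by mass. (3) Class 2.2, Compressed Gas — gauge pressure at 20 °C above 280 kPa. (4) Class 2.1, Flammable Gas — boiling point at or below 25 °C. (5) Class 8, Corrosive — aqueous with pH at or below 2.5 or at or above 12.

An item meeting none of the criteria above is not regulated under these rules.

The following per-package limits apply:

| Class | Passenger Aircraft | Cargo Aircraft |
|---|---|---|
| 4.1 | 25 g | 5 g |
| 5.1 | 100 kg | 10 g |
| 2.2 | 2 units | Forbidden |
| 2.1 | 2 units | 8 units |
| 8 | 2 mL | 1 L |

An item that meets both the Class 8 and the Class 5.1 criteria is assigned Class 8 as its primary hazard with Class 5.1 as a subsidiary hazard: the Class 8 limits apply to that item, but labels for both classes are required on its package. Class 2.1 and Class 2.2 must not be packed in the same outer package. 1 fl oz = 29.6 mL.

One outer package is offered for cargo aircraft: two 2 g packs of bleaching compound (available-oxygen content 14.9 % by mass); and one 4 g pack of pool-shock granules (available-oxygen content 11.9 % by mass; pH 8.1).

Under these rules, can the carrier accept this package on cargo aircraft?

With available-oxygen content 14.9 % by mass (> 8.5 % by mass), the bleaching compound falls in Class 5.1.
The pool-shock granules have available-oxygen content 11.9 % by mass, which is > 8.5 % by mass, so they are Class 5.1 (Oxidizer).
Total Class 5.1: (two 2 g packs = 4 g) + 4 g = 8 g.
8 g ≤ 10 g (cargo aircraft limit, Class 5.1) — within limit.

Yes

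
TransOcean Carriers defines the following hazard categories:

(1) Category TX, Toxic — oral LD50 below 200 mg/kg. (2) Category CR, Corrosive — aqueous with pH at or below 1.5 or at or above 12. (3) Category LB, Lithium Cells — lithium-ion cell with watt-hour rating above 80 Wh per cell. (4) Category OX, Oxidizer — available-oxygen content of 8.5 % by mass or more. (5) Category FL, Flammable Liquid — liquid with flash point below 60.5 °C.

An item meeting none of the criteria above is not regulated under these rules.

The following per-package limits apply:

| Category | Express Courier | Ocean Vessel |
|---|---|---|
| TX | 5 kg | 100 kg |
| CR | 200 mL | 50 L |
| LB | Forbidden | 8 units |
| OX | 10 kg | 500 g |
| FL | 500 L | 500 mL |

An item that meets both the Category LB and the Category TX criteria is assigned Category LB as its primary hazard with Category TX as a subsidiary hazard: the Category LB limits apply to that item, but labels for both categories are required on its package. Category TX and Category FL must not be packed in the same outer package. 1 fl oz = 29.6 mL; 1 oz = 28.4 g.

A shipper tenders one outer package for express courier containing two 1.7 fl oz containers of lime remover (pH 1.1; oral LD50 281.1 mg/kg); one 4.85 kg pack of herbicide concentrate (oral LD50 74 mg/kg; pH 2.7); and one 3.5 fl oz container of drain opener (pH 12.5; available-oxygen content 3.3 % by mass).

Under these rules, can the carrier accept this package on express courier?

No

With pH 1.1 (≤ 1.5), the lime remover falls in Category CR.
Herbicide concentrate: oral LD50 74 mg/kg < 200 mg/kg → Category TX (Toxic).
Drain opener: pH 12.5 ≥ 12 → Category CR (Corrosive).
Category TX quantity: 4.85 kg.
That is within the Category TX express courier limit of 5 kg.
Category CR net quantity: (two 1.7 fl oz containers = 100.64 mL) + (one 3.5 fl oz container = 103.6 mL) = 204.24 mL.
204.24 mL > 200 mL (express courier limit, Category CR) — over the limit.
The segregation rule (Category TX with Category FL) does not apply to Category TX with Category CR.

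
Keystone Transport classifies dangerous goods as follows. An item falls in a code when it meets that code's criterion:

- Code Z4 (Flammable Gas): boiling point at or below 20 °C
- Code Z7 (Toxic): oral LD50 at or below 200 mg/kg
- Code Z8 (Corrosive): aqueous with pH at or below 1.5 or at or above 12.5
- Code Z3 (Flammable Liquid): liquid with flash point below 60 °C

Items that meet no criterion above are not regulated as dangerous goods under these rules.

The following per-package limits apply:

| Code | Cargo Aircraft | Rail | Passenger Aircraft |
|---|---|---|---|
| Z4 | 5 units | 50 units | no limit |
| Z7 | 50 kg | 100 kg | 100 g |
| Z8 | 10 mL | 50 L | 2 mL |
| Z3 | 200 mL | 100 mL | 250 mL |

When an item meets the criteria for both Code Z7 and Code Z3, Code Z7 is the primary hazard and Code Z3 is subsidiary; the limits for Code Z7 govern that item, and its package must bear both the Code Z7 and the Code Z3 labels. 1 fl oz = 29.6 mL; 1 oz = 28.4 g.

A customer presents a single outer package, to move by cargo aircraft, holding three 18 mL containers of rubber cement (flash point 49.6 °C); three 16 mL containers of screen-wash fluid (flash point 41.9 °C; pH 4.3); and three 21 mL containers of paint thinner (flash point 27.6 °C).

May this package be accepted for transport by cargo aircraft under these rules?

The rubber cement has flash point 49.6 °C, which is < 60 °C, so it is Code Z3 (Flammable Liquid).
Screen-wash fluid: flash point 41.9 °C < 60 °C → Code Z3 (Flammable Liquid).
Flash point 27.6 °C meets the Code Z3 criterion (Flammable Liquid), so the paint thinner is Code Z3.
Code Z3 net quantity: (three 18 mL containers = 54 mL) + (three 16 mL containers = 48 mL) + (three 21 mL containers = 63 mL) = 165 mL.
165 mL ≤ 200 mL (cargo aircraft limit, Code Z3) — within limit.

Yes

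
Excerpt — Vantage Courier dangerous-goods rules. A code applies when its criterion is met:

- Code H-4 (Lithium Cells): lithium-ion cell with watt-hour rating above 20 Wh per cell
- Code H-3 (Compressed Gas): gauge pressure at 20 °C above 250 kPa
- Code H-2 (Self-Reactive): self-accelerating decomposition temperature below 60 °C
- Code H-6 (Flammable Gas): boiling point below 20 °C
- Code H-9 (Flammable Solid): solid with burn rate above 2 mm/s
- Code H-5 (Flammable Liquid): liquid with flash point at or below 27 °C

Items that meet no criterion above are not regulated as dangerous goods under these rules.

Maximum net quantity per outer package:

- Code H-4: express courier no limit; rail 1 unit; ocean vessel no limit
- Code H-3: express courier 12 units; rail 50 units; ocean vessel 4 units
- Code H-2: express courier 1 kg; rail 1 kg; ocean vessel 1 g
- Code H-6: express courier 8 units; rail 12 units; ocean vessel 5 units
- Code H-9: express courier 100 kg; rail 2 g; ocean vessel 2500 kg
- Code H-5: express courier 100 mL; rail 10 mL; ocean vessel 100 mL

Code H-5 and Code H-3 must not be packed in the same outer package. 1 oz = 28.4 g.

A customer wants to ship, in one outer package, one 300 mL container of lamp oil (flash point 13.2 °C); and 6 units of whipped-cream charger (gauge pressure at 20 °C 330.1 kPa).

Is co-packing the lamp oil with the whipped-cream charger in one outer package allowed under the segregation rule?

No

With flash point 13.2 °C (≤ 27 °C), the lamp oil falls in Code H-5.
Gauge pressure at 20 °C 330.1 kPa meets the Code H-3 criterion (Compressed Gas), so the whipped-cream charger is Code H-3.
Code H-5 and Code H-3 may not share an outer package.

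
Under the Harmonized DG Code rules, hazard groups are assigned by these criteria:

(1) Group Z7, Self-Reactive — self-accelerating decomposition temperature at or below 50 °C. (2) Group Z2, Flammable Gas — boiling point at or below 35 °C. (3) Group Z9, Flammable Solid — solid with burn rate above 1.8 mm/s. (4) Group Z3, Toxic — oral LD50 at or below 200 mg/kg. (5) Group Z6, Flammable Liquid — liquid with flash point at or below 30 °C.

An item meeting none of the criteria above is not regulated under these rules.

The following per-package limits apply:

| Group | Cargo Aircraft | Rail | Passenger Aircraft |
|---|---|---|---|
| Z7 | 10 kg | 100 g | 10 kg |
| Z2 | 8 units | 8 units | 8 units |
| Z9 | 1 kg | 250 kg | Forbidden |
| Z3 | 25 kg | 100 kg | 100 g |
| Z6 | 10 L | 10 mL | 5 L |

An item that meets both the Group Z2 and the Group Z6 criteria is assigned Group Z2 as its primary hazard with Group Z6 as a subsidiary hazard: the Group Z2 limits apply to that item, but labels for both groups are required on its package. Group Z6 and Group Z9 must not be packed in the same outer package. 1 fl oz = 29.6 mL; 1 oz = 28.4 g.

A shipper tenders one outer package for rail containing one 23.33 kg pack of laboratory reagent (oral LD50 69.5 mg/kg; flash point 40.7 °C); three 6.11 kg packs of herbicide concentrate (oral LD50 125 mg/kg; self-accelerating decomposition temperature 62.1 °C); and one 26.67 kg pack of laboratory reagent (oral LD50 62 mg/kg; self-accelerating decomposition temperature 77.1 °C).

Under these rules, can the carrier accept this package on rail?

Laboratory reagent: oral LD50 69.5 mg/kg ≤ 200 mg/kg → Group Z3 (Toxic).
With oral LD50 125 mg/kg (≤ 200 mg/kg), the herbicide concentrate falls in Group Z3.
The laboratory reagent has oral LD50 62 mg/kg, which is ≤ 200 mg/kg, so it is Group Z3 (Toxic).
Total Group Z3: 23.33 kg + (three 6.11 kg packs = 18.33 kg) + 26.67 kg = 68.33 kg.
68.33 kg is within the rail limit of 100 kg for Group Z3.

Yes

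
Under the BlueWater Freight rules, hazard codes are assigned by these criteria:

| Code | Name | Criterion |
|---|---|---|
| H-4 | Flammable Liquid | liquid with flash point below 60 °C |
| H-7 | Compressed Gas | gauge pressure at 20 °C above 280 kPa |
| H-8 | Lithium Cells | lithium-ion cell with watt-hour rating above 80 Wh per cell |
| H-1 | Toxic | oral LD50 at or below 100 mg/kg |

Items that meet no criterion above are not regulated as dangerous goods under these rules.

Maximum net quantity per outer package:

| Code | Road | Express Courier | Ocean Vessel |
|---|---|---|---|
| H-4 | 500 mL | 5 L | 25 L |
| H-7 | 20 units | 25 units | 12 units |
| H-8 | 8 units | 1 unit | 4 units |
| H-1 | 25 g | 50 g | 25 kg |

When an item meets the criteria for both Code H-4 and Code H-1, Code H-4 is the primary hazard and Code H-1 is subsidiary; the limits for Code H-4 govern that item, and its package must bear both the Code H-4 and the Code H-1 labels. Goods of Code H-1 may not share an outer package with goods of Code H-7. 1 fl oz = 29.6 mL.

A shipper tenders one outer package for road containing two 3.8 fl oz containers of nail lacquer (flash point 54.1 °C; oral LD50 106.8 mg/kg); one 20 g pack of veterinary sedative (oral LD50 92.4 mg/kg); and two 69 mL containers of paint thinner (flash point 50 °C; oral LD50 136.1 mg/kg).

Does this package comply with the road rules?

Flash point 54.1 °C meets the Code H-4 criterion (Flammable Liquid), so the nail lacquer is Code H-4.
Oral LD50 92.4 mg/kg meets the Code H-1 criterion (Toxic), so the veterinary sedative is Code H-1.
Paint thinner: flash point 50 °C < 60 °C → Code H-4 (Flammable Liquid).
Code H-4 net quantity: (two 3.8 fl oz containers = 224.96 mL) + (two 69 mL containers = 138 mL) = 362.96 mL.
362.96 mL ≤ 500 mL (road limit, Code H-4) — within limit.
Code H-1 quantity: 20 g.
That is within the Code H-1 road limit of 25 g.
The segregation rule (Code H-1 with Code H-7) does not apply to Code H-4 with Code H-1.
Every hazard code is within its road limit and no segregation rule is violated.

Yes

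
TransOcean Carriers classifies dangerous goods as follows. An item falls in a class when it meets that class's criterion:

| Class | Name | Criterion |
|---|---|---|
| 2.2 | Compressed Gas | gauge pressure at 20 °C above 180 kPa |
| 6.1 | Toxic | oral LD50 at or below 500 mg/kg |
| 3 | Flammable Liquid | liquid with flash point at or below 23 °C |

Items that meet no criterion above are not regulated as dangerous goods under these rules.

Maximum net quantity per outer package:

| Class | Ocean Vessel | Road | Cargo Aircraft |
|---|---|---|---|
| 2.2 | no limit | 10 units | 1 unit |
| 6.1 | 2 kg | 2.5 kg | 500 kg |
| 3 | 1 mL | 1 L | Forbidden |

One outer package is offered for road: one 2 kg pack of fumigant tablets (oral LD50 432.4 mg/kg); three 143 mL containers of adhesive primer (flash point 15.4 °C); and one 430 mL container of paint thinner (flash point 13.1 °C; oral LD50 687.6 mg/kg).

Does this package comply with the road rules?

Oral LD50 432.4 mg/kg meets the Class 6.1 criterion (Toxic), so the fumigant tablets are Class 6.1.
The adhesive primer has flash point 15.4 °C, which is ≤ 23 °C, so it is Class 3 (Flammable Liquid).
The paint thinner has flash point 13.1 °C, which is ≤ 23 °C, so it is Class 3 (Flammable Liquid).
Class 3 net quantity: (three 143 mL containers = 429 mL) + 430 mL = 859 mL.
859 mL is within the road limit of 1 L for Class 3.
Class 6.1 quantity: 2 kg.
2 kg is within the road limit of 2.5 kg for Class 6.1.
Every hazard class is within its road limit and no segregation rule is violated.

Yes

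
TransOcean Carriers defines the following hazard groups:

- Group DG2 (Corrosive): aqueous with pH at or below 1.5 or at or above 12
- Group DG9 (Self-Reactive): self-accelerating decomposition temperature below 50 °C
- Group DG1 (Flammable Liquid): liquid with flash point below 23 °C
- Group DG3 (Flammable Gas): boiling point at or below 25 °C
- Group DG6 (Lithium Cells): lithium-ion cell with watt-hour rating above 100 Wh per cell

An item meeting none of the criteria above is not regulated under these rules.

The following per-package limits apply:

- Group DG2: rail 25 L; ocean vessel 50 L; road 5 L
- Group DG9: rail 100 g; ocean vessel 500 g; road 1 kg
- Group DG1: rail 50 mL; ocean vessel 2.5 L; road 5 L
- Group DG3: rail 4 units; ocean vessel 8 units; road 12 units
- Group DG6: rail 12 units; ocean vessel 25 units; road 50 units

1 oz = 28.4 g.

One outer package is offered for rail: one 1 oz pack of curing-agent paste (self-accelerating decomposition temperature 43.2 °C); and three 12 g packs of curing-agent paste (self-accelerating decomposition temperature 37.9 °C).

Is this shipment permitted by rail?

Yes

With self-accelerating decomposition temperature 43.2 °C (< 50 °C), the curing-agent paste falls in Group DG9.
With self-accelerating decomposition temperature 37.9 °C (< 50 °C), the curing-agent paste falls in Group DG9.
Total Group DG9: (one 1 oz pack = 28.4 g) + (three 12 g packs = 36 g) = 64.4 g.
64.4 g is within the rail limit of 100 g for Group DG9.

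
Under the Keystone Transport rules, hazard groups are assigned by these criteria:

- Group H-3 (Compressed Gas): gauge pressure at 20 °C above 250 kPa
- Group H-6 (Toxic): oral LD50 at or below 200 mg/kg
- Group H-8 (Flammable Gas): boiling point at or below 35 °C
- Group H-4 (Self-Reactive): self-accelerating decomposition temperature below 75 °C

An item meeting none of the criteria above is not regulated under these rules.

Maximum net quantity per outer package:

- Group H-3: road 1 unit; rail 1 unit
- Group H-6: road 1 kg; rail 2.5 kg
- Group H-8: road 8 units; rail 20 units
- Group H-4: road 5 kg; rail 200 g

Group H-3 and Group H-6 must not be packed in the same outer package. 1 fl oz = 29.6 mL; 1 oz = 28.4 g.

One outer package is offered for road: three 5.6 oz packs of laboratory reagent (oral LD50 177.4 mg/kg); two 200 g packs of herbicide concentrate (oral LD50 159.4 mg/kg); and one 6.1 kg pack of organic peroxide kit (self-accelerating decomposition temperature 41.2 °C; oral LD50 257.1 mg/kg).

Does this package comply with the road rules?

Oral LD50 177.4 mg/kg meets the Group H-6 criterion (Toxic), so the laboratory reagent is Group H-6.
Oral LD50 159.4 mg/kg meets the Group H-6 criterion (Toxic), so the herbicide concentrate is Group H-6.
With self-accelerating decomposition temperature 41.2 °C (< 75 °C), the organic peroxide kit falls in Group H-4.
Total Group H-6: (three 5.6 oz packs = 477.12 g) + (two 200 g packs = 400 g) = 877.12 g.
877.12 g is within the road limit of 1 kg for Group H-6.
Group H-4 quantity: 6.1 kg.
That exceeds the Group H-4 road limit of 5 kg.
The segregation rule (Group H-3 with Group H-6) does not apply to Group H-6 with Group H-4.

No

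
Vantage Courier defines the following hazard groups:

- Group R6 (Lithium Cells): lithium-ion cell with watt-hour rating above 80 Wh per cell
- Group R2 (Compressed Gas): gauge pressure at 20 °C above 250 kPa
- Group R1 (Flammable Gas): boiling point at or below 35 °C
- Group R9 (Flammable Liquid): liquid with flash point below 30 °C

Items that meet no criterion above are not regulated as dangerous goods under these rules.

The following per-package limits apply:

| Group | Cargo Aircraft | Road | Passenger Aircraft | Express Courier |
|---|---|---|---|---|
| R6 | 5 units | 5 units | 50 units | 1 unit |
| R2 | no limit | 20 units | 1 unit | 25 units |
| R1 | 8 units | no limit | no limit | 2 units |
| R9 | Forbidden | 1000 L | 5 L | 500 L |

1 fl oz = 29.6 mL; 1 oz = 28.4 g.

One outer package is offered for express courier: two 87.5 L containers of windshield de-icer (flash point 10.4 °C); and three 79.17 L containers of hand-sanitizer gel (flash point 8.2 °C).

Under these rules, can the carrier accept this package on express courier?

Flash point 10.4 °C meets the Group R9 criterion (Flammable Liquid), so the windshield de-icer is Group R9.
With flash point 8.2 °C (< 30 °C), the hand-sanitizer gel falls in Group R9.
Total Group R9: (two 87.5 L containers = 175 L) + (three 79.17 L containers = 237.51 L) = 412.51 L.
412.51 L ≤ 500 L (express courier limit, Group R9) — within limit.

Yes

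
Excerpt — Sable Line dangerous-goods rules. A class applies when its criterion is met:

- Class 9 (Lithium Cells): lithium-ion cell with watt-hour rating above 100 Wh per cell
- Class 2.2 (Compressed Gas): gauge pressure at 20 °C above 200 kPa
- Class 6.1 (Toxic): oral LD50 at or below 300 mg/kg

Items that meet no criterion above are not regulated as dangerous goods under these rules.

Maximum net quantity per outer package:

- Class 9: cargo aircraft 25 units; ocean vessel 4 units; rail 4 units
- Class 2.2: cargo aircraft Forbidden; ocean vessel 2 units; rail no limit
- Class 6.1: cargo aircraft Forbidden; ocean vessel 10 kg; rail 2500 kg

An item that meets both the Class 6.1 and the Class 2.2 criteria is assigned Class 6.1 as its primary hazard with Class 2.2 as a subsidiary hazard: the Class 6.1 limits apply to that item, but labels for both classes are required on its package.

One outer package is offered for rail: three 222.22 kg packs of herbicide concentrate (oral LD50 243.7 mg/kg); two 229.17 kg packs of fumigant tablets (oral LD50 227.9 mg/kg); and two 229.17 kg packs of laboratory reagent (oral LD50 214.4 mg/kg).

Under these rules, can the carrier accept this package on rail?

With oral LD50 243.7 mg/kg (≤ 300 mg/kg), the herbicide concentrate falls in Class 6.1.
The fumigant tablets have oral LD50 227.9 mg/kg, which is ≤ 300 mg/kg, so they are Class 6.1 (Toxic).
The laboratory reagent has oral LD50 214.4 mg/kg, which is ≤ 300 mg/kg, so it is Class 6.1 (Toxic).
Total Class 6.1: (three 222.22 kg packs = 666.66 kg) + (two 229.17 kg packs = 458.34 kg) + (two 229.17 kg packs = 458.34 kg) = 1583.34 kg.
1583.34 kg is within the rail limit of 2500 kg for Class 6.1.

Yes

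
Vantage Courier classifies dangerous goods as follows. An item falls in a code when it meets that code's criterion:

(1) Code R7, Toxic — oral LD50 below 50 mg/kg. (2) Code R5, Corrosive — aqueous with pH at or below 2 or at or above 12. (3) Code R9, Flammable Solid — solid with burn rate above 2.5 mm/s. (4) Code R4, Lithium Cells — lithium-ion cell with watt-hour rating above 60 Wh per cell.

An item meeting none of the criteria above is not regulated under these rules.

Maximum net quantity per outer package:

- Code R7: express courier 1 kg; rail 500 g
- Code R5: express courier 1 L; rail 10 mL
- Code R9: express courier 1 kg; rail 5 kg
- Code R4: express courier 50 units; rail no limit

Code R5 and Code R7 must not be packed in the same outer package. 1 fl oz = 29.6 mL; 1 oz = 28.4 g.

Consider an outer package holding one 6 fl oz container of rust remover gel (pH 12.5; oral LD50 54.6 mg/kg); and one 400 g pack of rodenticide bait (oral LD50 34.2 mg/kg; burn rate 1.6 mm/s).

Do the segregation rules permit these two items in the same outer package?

pH 12.5 meets the Code R5 criterion (Corrosive), so the rust remover gel is Code R5.
The rodenticide bait has oral LD50 34.2 mg/kg, which is < 50 mg/kg, so it is Code R7 (Toxic).
Code R5 and Code R7 may not share an outer package.

No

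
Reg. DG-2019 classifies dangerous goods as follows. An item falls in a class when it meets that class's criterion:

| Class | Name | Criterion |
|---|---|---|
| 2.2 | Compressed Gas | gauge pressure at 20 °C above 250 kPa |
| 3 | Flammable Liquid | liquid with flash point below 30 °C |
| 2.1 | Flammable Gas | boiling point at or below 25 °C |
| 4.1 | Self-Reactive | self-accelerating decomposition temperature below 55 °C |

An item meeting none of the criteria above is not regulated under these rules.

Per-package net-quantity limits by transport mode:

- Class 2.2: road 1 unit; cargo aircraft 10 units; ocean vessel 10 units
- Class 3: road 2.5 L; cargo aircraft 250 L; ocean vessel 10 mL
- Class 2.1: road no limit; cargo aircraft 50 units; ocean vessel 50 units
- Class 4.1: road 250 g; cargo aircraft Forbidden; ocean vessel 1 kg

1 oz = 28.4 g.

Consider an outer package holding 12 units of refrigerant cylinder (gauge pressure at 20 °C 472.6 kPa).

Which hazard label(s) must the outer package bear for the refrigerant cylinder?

Class 2.2

The refrigerant cylinder has gauge pressure at 20 °C 472.6 kPa, which is > 250 kPa, so it is Class 2.2 (Compressed Gas).
Only the Class 2.2 label is required.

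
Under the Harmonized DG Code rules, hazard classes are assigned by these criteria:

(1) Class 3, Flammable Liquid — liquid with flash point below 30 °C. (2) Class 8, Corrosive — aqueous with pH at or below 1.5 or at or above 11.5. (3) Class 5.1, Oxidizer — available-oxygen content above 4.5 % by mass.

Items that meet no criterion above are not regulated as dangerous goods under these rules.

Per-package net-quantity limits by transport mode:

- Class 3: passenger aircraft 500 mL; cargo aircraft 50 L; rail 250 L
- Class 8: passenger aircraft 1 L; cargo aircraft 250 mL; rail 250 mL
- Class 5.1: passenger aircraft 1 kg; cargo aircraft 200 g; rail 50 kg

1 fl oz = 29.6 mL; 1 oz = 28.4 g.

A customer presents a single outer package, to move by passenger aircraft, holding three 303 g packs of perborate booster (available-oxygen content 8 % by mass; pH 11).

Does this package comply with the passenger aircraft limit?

Yes

The perborate booster has available-oxygen content 8 % by mass, which is > 4.5 % by mass, so it is Class 5.1 (Oxidizer).
Class 5.1 quantity: three 303 g packs = 909 g.
909 g ≤ 1 kg (passenger aircraft limit, Class 5.1) — within limit.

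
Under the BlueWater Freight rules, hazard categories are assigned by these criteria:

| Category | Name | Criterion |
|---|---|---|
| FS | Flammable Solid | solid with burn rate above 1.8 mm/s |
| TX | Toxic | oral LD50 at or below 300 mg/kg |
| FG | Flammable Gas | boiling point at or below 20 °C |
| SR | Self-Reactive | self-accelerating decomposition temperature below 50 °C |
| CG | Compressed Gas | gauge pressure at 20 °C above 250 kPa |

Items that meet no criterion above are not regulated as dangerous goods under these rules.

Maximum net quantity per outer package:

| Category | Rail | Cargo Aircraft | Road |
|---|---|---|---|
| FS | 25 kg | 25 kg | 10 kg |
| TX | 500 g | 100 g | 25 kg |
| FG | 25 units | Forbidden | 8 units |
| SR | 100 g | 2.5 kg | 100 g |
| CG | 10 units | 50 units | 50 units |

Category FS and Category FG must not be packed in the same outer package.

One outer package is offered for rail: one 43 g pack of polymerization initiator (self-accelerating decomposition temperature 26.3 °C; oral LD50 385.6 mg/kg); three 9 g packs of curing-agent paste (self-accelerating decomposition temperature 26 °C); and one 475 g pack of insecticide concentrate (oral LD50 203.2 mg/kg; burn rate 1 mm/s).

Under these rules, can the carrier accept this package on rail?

Yes

Self-accelerating decomposition temperature 26.3 °C meets the Category SR criterion (Self-Reactive), so the polymerization initiator is Category SR.
The curing-agent paste has self-accelerating decomposition temperature 26 °C, which is < 50 °C, so it is Category SR (Self-Reactive).
Insecticide concentrate: oral LD50 203.2 mg/kg ≤ 300 mg/kg → Category TX (Toxic).
Category SR net quantity: 43 g + (three 9 g packs = 27 g) = 70 g.
70 g ≤ 100 g (rail limit, Category SR) — within limit.
Category TX quantity: 475 g.
475 g is within the rail limit of 500 g for Category TX.
The segregation rule (Category FS with Category FG) does not apply to Category SR with Category TX.
Every hazard category is within its rail limit and no segregation rule is violated.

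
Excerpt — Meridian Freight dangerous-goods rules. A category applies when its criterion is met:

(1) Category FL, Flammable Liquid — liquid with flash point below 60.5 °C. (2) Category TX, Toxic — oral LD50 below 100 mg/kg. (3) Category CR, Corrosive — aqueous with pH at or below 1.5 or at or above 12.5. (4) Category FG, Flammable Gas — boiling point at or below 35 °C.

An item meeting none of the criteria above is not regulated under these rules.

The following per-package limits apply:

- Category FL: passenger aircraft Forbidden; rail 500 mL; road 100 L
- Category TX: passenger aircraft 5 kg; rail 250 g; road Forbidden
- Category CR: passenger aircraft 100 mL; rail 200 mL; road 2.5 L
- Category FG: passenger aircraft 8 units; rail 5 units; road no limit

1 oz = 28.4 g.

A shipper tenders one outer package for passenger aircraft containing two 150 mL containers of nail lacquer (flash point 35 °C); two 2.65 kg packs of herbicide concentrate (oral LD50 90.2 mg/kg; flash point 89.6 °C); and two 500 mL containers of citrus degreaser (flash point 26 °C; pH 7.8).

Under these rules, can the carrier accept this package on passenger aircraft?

Nail lacquer: flash point 35 °C < 60.5 °C → Category FL (Flammable Liquid).
The herbicide concentrate has oral LD50 90.2 mg/kg, which is < 100 mg/kg, so it is Category TX (Toxic).
Flash point 26 °C meets the Category FL criterion (Flammable Liquid), so the citrus degreaser is Category FL.
Category FL net quantity: (two 150 mL containers = 300 mL) + (two 500 mL containers = 1 L) = 1.3 L.
By passenger aircraft, Category FL is Forbidden regardless of quantity.
Category TX quantity: two 2.65 kg packs = 5.3 kg.
5.3 kg > 5 kg (passenger aircraft limit, Category TX) — over the limit.

No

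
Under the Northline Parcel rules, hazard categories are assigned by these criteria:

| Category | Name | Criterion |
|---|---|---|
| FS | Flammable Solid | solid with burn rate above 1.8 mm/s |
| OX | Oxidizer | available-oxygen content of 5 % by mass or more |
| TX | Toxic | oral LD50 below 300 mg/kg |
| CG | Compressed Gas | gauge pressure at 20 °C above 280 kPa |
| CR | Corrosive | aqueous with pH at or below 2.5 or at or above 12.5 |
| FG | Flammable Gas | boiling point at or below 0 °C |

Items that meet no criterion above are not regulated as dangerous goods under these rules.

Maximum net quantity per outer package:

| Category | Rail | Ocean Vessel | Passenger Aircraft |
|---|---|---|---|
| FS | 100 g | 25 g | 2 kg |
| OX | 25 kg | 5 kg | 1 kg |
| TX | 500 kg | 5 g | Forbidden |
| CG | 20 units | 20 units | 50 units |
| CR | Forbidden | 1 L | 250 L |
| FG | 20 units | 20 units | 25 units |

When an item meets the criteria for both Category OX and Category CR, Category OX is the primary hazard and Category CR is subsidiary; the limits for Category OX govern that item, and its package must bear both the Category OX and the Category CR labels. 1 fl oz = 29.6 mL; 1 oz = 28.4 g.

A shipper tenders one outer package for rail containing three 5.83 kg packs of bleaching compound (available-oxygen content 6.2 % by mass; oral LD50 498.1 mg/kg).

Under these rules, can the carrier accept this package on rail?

Bleaching compound: available-oxygen content 6.2 % by mass ≥ 5 % by mass → Category OX (Oxidizer).
Category OX quantity: three 5.83 kg packs = 17.49 kg.
17.49 kg ≤ 25 kg (rail limit, Category OX) — within limit.

Yes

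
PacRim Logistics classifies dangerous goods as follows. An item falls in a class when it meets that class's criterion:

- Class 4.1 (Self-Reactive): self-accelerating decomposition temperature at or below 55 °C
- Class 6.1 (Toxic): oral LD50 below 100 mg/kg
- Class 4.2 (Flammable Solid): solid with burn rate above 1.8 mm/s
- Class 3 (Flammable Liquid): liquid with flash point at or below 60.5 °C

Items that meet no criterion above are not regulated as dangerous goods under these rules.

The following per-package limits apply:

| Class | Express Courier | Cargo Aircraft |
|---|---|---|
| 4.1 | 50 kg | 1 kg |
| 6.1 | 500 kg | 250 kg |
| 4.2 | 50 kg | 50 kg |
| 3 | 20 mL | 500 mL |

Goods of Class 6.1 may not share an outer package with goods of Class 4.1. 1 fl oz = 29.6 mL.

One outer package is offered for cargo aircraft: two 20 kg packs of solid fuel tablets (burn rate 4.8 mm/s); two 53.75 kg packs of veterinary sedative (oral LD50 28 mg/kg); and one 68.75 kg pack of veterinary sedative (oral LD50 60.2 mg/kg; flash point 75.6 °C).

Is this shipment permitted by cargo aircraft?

Solid fuel tablets: burn rate 4.8 mm/s > 1.8 mm/s → Class 4.2 (Flammable Solid).
The veterinary sedative has oral LD50 28 mg/kg, which is < 100 mg/kg, so it is Class 6.1 (Toxic).
With oral LD50 60.2 mg/kg (< 100 mg/kg), the veterinary sedative falls in Class 6.1.
Class 6.1 net quantity: (two 53.75 kg packs = 107.5 kg) + 68.75 kg = 176.25 kg.
176.25 kg ≤ 250 kg (cargo aircraft limit, Class 6.1) — within limit.
Class 4.2 quantity: two 20 kg packs = 40 kg.
40 kg is within the cargo aircraft limit of 50 kg for Class 4.2.
The segregation rule (Class 6.1 with Class 4.1) does not apply to Class 6.1 with Class 4.2.
Every hazard class is within its cargo aircraft limit and no segregation rule is violated.

Yes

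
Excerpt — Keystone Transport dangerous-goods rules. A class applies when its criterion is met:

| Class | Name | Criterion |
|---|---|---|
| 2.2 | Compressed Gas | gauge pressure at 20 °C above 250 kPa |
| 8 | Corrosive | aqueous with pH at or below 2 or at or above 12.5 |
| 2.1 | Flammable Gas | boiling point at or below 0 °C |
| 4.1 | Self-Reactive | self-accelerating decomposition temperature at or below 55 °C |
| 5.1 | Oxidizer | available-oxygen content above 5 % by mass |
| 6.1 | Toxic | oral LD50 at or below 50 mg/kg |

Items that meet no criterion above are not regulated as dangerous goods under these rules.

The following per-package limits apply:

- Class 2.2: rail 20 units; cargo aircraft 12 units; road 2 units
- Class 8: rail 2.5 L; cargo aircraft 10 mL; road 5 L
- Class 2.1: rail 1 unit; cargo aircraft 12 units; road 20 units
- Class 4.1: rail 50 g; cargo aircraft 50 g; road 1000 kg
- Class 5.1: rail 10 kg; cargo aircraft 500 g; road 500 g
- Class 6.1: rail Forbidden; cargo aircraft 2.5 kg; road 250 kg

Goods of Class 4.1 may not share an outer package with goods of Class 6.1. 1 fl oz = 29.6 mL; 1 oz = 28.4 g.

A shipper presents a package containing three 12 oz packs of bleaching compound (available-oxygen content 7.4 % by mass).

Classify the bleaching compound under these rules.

Class 5.1

Bleaching compound: available-oxygen content 7.4 % by mass > 5 % by mass → Class 5.1 (Oxidizer).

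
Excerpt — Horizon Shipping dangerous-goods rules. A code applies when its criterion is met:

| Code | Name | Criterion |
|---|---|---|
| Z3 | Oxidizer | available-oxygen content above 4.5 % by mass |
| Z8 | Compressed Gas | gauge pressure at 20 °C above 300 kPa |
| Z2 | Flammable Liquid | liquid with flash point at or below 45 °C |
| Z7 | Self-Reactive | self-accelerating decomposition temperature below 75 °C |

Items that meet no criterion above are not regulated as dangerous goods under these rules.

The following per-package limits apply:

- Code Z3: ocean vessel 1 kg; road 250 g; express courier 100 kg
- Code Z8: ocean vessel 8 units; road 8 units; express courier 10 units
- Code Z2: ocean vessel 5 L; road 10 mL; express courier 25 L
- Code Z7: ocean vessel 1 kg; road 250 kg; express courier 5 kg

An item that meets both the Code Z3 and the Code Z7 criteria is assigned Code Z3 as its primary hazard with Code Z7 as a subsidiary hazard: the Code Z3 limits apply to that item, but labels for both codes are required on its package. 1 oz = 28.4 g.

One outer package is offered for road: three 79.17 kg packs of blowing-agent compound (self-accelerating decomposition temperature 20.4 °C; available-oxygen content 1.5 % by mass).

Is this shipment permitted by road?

Self-accelerating decomposition temperature 20.4 °C meets the Code Z7 criterion (Self-Reactive), so the blowing-agent compound is Code Z7.
Code Z7 quantity: three 79.17 kg packs = 237.51 kg.
237.51 kg ≤ 250 kg (road limit, Code Z7) — within limit.

Yes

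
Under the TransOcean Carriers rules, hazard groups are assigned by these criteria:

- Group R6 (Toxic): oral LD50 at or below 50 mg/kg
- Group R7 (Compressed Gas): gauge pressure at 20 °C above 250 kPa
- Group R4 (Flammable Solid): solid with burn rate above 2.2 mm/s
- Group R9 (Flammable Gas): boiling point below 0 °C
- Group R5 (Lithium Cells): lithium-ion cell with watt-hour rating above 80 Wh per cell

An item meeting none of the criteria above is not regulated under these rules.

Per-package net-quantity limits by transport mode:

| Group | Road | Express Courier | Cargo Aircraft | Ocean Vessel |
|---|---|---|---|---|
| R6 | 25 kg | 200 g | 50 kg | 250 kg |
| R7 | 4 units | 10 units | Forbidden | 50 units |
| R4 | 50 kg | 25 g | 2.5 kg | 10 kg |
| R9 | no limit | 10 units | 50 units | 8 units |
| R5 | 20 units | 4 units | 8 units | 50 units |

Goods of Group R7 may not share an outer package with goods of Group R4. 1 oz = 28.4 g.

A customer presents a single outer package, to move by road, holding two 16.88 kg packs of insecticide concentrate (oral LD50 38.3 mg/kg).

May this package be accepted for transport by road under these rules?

No

Insecticide concentrate: oral LD50 38.3 mg/kg ≤ 50 mg/kg → Group R6 (Toxic).
Group R6 quantity: two 16.88 kg packs = 33.76 kg.
That exceeds the Group R6 road limit of 25 kg.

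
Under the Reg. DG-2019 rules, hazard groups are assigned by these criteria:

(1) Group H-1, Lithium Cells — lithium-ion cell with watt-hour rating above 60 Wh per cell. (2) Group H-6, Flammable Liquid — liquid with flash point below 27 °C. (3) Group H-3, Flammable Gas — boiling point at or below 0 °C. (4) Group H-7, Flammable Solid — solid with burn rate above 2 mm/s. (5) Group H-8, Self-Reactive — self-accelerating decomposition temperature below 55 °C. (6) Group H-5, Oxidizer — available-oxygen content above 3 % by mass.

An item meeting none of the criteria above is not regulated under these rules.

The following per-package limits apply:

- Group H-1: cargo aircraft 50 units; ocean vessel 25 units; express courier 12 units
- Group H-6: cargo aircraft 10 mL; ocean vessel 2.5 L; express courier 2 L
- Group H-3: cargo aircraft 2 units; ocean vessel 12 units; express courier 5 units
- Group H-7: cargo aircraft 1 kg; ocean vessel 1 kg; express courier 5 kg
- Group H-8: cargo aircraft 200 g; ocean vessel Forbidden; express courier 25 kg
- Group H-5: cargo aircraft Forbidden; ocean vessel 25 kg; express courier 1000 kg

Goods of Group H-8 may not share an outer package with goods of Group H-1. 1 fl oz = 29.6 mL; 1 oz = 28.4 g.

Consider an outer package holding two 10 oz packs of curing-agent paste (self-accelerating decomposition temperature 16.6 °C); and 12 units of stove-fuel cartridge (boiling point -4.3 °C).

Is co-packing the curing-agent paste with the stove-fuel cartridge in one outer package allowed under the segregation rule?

The curing-agent paste has self-accelerating decomposition temperature 16.6 °C, which is < 55 °C, so it is Group H-8 (Self-Reactive).
With boiling point -4.3 °C (≤ 0 °C), the stove-fuel cartridge falls in Group H-3.
No segregation rule bars Group H-8 with Group H-3.

Yes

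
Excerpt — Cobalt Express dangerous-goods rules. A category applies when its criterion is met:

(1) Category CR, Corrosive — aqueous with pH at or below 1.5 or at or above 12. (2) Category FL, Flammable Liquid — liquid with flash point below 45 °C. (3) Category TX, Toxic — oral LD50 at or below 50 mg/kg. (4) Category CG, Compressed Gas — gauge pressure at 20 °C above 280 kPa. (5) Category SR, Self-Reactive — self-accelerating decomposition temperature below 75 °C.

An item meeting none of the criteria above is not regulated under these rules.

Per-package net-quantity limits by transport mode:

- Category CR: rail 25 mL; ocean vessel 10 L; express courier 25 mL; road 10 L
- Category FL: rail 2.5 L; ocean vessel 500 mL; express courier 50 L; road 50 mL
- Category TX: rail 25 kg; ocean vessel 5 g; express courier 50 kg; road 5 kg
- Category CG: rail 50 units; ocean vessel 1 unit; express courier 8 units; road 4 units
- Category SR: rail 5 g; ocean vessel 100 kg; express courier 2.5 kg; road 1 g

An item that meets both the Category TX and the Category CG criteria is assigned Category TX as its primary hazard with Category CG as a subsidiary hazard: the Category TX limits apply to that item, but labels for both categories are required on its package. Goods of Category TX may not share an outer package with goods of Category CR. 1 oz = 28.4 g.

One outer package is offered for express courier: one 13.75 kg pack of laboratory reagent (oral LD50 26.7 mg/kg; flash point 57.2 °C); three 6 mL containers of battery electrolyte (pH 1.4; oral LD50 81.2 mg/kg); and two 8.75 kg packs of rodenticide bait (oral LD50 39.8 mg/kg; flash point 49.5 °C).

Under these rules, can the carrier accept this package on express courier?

No

With oral LD50 26.7 mg/kg (≤ 50 mg/kg), the laboratory reagent falls in Category TX.
With pH 1.4 (≤ 1.5), the battery electrolyte falls in Category CR.
The rodenticide bait has oral LD50 39.8 mg/kg, which is ≤ 50 mg/kg, so it is Category TX (Toxic).
Total Category TX: 13.75 kg + (two 8.75 kg packs = 17.5 kg) = 31.25 kg.
31.25 kg ≤ 50 kg (express courier limit, Category TX) — within limit.
Category CR quantity: three 6 mL containers = 18 mL.
That is within the Category CR express courier limit of 25 mL.
Category TX and Category CR may not share an outer package.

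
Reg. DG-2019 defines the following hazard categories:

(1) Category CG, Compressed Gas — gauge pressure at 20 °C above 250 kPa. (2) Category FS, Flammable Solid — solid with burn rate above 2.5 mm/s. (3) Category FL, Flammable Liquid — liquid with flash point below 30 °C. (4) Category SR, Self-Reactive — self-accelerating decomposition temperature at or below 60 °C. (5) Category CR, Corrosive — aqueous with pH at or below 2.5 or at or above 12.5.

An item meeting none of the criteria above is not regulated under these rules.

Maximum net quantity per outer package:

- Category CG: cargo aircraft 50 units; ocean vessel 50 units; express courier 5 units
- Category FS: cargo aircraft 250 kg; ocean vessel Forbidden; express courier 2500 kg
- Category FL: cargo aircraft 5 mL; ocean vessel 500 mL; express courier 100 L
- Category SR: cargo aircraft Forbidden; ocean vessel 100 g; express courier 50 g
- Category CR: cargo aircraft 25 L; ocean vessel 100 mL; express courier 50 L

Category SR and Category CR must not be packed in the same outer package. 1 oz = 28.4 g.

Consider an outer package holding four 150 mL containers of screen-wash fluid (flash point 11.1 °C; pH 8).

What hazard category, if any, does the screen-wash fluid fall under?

Category FL

Flash point 11.1 °C meets the Category FL criterion (Flammable Liquid), so the screen-wash fluid is Category FL.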